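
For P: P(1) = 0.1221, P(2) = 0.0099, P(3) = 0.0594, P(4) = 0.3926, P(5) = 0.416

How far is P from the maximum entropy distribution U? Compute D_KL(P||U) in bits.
0.5877 bits

U(i) = 1/5 for all i

D_KL(P||U) = Σ P(x) log₂(P(x) / (1/5))
           = Σ P(x) log₂(P(x)) + log₂(5)
           = log₂(5) - H(P)

H(P) = -Σ P(x) log₂(P(x)):
  -P(1)·log₂(P(1)) = -(0.1221)·log₂(0.1221) = 0.37043
  -P(2)·log₂(P(2)) = -(0.0099)·log₂(0.0099) = 0.06592
  -P(3)·log₂(P(3)) = -(0.0594)·log₂(0.0594) = 0.24196
  -P(4)·log₂(P(4)) = -(0.3926)·log₂(0.3926) = 0.52957
  -P(5)·log₂(P(5)) = -(0.416)·log₂(0.416) = 0.52638
H(P) = 0.37043 + 0.06592 + 0.24196 + 0.52957 + 0.52638 = 1.73426 bits

log₂(5) = 2.32193 bits

D_KL(P||U) = 2.32193 - 1.73426 = 0.58767 ≈ 0.5877 bits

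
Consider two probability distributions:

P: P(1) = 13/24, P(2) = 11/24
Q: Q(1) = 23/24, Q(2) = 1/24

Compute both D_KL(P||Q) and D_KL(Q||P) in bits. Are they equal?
D_KL(P||Q) = 1.1397 bits, D_KL(Q||P) = 0.6447 bits. No, they are not equal.

D_KL(P||Q) = Σ P(x) log₂(P(x)/Q(x))

Computing term by term:
  P(1)·log₂(P(1)/Q(1)) = (13/24)·log₂((13/24)/(23/24)) = -0.44586
  P(2)·log₂(P(2)/Q(2)) = (11/24)·log₂((11/24)/(1/24)) = 1.58557

D_KL(P||Q) = -0.44586 + 1.58557 = 1.13971 ≈ 1.1397 bits

D_KL(Q||P) = Σ Q(x) log₂(Q(x)/P(x))

Computing term by term:
  Q(1)·log₂(Q(1)/P(1)) = (23/24)·log₂((23/24)/(13/24)) = 0.78883
  Q(2)·log₂(Q(2)/P(2)) = (1/24)·log₂((1/24)/(11/24)) = -0.14414

D_KL(Q||P) = 0.78883 - 0.14414 = 0.64469 ≈ 0.6447 bits

These are NOT equal (difference: 0.4950 bits). KL divergence is asymmetric: D_KL(P||Q) ≠ D_KL(Q||P) in general.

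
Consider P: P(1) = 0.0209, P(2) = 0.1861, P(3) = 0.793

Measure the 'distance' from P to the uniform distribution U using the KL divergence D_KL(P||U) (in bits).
0.7515 bits

U(i) = 1/3 for all i

D_KL(P||U) = Σ P(x) log₂(P(x) / (1/3))
           = Σ P(x) log₂(P(x)) + log₂(3)
           = log₂(3) - H(P)

H(P) = -Σ P(x) log₂(P(x)):
  -P(1)·log₂(P(1)) = -(0.0209)·log₂(0.0209) = 0.11663
  -P(2)·log₂(P(2)) = -(0.1861)·log₂(0.1861) = 0.45145
  -P(3)·log₂(P(3)) = -(0.793)·log₂(0.793) = 0.26534
H(P) = 0.11663 + 0.45145 + 0.26534 = 0.83342 bits

log₂(3) = 1.58496 bits

D_KL(P||U) = 1.58496 - 0.83342 = 0.75154 ≈ 0.7515 bits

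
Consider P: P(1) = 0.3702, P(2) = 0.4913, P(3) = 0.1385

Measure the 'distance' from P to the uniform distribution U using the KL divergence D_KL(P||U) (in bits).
0.1555 bits

U(i) = 1/3 for all i

D_KL(P||U) = Σ P(x) log₂(P(x) / (1/3))
           = Σ P(x) log₂(P(x)) + log₂(3)
           = log₂(3) - H(P)

H(P) = -Σ P(x) log₂(P(x)):
  -P(1)·log₂(P(1)) = -(0.3702)·log₂(0.3702) = 0.53073
  -P(2)·log₂(P(2)) = -(0.4913)·log₂(0.4913) = 0.50374
  -P(3)·log₂(P(3)) = -(0.1385)·log₂(0.1385) = 0.39501
H(P) = 0.53073 + 0.50374 + 0.39501 = 1.42948 bits

log₂(3) = 1.58496 bits

D_KL(P||U) = 1.58496 - 1.42948 = 0.15548 ≈ 0.1555 bits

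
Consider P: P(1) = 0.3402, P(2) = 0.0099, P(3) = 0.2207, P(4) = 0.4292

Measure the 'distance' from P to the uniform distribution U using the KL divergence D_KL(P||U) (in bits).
0.4001 bits

U(i) = 1/4 for all i

D_KL(P||U) = Σ P(x) log₂(P(x) / (1/4))
           = Σ P(x) log₂(P(x)) + log₂(4)
           = log₂(4) - H(P)

H(P) = -Σ P(x) log₂(P(x)):
  -P(1)·log₂(P(1)) = -(0.3402)·log₂(0.3402) = 0.52920
  -P(2)·log₂(P(2)) = -(0.0099)·log₂(0.0099) = 0.06592
  -P(3)·log₂(P(3)) = -(0.2207)·log₂(0.2207) = 0.48109
  -P(4)·log₂(P(4)) = -(0.4292)·log₂(0.4292) = 0.52374
H(P) = 0.52920 + 0.06592 + 0.48109 + 0.52374 = 1.59995 bits

log₂(4) = 2.00000 bits

D_KL(P||U) = 2.00000 - 1.59995 = 0.40005 ≈ 0.4001 bits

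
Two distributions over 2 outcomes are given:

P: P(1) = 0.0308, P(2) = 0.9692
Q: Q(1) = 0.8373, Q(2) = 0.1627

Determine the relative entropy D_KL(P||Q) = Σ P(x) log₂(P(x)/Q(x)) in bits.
2.3485 bits

D_KL(P||Q) = Σ P(x) log₂(P(x)/Q(x))

Computing term by term:
  P(1)·log₂(P(1)/Q(1)) = 0.0308·log₂(0.0308/0.8373) = -0.14675
  P(2)·log₂(P(2)/Q(2)) = 0.9692·log₂(0.9692/0.1627) = 2.49528

D_KL(P||Q) = -0.14675 + 2.49528 = 2.34853 ≈ 2.3485 bits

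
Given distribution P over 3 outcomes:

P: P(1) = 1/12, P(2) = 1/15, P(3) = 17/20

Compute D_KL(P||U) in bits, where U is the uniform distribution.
0.8265 bits

U(i) = 1/3 for all i

D_KL(P||U) = Σ P(x) log₂(P(x) / (1/3))
           = Σ P(x) log₂(P(x)) + log₂(3)
           = log₂(3) - H(P)

H(P) = -Σ P(x) log₂(P(x)):
  -P(1)·log₂(P(1)) = -(1/12)·log₂(1/12) = 0.29875
  -P(2)·log₂(P(2)) = -(1/15)·log₂(1/15) = 0.26046
  -P(3)·log₂(P(3)) = -(17/20)·log₂(17/20) = 0.19930
H(P) = 0.29875 + 0.26046 + 0.19930 = 0.75851 bits

log₂(3) = 1.58496 bits

D_KL(P||U) = 1.58496 - 0.75851 = 0.82645 ≈ 0.8265 bits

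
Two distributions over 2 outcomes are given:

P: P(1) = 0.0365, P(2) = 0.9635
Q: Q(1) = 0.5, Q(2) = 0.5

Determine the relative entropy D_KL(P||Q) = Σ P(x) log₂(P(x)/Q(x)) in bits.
0.7740 bits

D_KL(P||Q) = Σ P(x) log₂(P(x)/Q(x))

Computing term by term:
  P(1)·log₂(P(1)/Q(1)) = 0.0365·log₂(0.0365/0.5) = -0.13782
  P(2)·log₂(P(2)/Q(2)) = 0.9635·log₂(0.9635/0.5) = 0.91181

D_KL(P||Q) = -0.13782 + 0.91181 = 0.77399 ≈ 0.7740 bits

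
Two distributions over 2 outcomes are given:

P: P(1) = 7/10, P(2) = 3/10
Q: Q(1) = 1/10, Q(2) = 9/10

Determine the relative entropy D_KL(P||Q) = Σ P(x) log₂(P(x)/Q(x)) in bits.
1.4897 bits

D_KL(P||Q) = Σ P(x) log₂(P(x)/Q(x))

Computing term by term:
  P(1)·log₂(P(1)/Q(1)) = (7/10)·log₂((7/10)/(1/10)) = 1.96515
  P(2)·log₂(P(2)/Q(2)) = (3/10)·log₂((3/10)/(9/10)) = -0.47549

D_KL(P||Q) = 1.96515 - 0.47549 = 1.48966 ≈ 1.4897 bits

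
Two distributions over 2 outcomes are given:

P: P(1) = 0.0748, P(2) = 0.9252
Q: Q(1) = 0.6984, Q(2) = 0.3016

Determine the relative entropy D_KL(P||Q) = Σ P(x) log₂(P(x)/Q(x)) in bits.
1.2551 bits

D_KL(P||Q) = Σ P(x) log₂(P(x)/Q(x))

Computing term by term:
  P(1)·log₂(P(1)/Q(1)) = 0.0748·log₂(0.0748/0.6984) = -0.24108
  P(2)·log₂(P(2)/Q(2)) = 0.9252·log₂(0.9252/0.3016) = 1.49617

D_KL(P||Q) = -0.24108 + 1.49617 = 1.25509 ≈ 1.2551 bits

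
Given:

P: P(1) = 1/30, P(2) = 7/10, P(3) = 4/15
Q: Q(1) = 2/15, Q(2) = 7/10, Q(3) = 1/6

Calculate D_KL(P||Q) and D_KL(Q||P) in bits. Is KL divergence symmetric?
D_KL(P||Q) = 0.1142 bits, D_KL(Q||P) = 0.1537 bits. No, KL divergence is not symmetric.

D_KL(P||Q) = Σ P(x) log₂(P(x)/Q(x))

Computing term by term:
  P(1)·log₂(P(1)/Q(1)) = (1/30)·log₂((1/30)/(2/15)) = -0.06667
  P(2)·log₂(P(2)/Q(2)) = (7/10)·log₂((7/10)/(7/10)) = 0.00000
  P(3)·log₂(P(3)/Q(3)) = (4/15)·log₂((4/15)/(1/6)) = 0.18082

D_KL(P||Q) = -0.06667 + 0.00000 + 0.18082 = 0.11415 ≈ 0.1142 bits

D_KL(Q||P) = Σ Q(x) log₂(Q(x)/P(x))

Computing term by term:
  Q(1)·log₂(Q(1)/P(1)) = (2/15)·log₂((2/15)/(1/30)) = 0.26667
  Q(2)·log₂(Q(2)/P(2)) = (7/10)·log₂((7/10)/(7/10)) = 0.00000
  Q(3)·log₂(Q(3)/P(3)) = (1/6)·log₂((1/6)/(4/15)) = -0.11301

D_KL(Q||P) = 0.26667 + 0.00000 - 0.11301 = 0.15366 ≈ 0.1537 bits

These are NOT equal (difference: 0.0395 bits). KL divergence is asymmetric: D_KL(P||Q) ≠ D_KL(Q||P) in general.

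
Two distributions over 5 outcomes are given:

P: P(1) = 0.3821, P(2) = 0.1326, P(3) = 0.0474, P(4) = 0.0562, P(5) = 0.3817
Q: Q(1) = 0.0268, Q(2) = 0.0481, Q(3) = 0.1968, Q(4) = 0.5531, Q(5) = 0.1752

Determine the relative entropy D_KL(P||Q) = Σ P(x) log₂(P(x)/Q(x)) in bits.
1.8049 bits

D_KL(P||Q) = Σ P(x) log₂(P(x)/Q(x))

Computing term by term:
  P(1)·log₂(P(1)/Q(1)) = 0.3821·log₂(0.3821/0.0268) = 1.46484
  P(2)·log₂(P(2)/Q(2)) = 0.1326·log₂(0.1326/0.0481) = 0.19399
  P(3)·log₂(P(3)/Q(3)) = 0.0474·log₂(0.0474/0.1968) = -0.09735
  P(4)·log₂(P(4)/Q(4)) = 0.0562·log₂(0.0562/0.5531) = -0.18540
  P(5)·log₂(P(5)/Q(5)) = 0.3817·log₂(0.3817/0.1752) = 0.42882

D_KL(P||Q) = 1.46484 + 0.19399 - 0.09735 - 0.18540 + 0.42882 = 1.80490 ≈ 1.8049 bits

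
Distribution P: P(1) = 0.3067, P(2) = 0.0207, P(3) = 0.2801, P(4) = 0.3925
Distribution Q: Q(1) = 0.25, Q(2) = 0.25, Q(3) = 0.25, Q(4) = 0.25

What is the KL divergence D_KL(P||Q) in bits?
0.3174 bits

D_KL(P||Q) = Σ P(x) log₂(P(x)/Q(x))

Computing term by term:
  P(1)·log₂(P(1)/Q(1)) = 0.3067·log₂(0.3067/0.25) = 0.09045
  P(2)·log₂(P(2)/Q(2)) = 0.0207·log₂(0.0207/0.25) = -0.07440
  P(3)·log₂(P(3)/Q(3)) = 0.2801·log₂(0.2801/0.25) = 0.04594
  P(4)·log₂(P(4)/Q(4)) = 0.3925·log₂(0.3925/0.25) = 0.25543

D_KL(P||Q) = 0.09045 - 0.07440 + 0.04594 + 0.25543 = 0.31742 ≈ 0.3174 bits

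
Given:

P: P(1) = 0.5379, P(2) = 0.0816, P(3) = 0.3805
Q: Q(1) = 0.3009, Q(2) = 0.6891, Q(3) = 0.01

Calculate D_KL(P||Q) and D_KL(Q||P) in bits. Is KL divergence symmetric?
D_KL(P||Q) = 2.1972 bits, D_KL(Q||P) = 1.8164 bits. No, KL divergence is not symmetric.

D_KL(P||Q) = Σ P(x) log₂(P(x)/Q(x))

Computing term by term:
  P(1)·log₂(P(1)/Q(1)) = 0.5379·log₂(0.5379/0.3009) = 0.45079
  P(2)·log₂(P(2)/Q(2)) = 0.0816·log₂(0.0816/0.6891) = -0.25117
  P(3)·log₂(P(3)/Q(3)) = 0.3805·log₂(0.3805/0.01) = 1.99756

D_KL(P||Q) = 0.45079 - 0.25117 + 1.99756 = 2.19718 ≈ 2.1972 bits

D_KL(Q||P) = Σ Q(x) log₂(Q(x)/P(x))

Computing term by term:
  Q(1)·log₂(Q(1)/P(1)) = 0.3009·log₂(0.3009/0.5379) = -0.25217
  Q(2)·log₂(Q(2)/P(2)) = 0.6891·log₂(0.6891/0.0816) = 2.12110
  Q(3)·log₂(Q(3)/P(3)) = 0.01·log₂(0.01/0.3805) = -0.05250

D_KL(Q||P) = -0.25217 + 2.12110 - 0.05250 = 1.81643 ≈ 1.8164 bits

These are NOT equal (difference: 0.3808 bits). KL divergence is asymmetric: D_KL(P||Q) ≠ D_KL(Q||P) in general.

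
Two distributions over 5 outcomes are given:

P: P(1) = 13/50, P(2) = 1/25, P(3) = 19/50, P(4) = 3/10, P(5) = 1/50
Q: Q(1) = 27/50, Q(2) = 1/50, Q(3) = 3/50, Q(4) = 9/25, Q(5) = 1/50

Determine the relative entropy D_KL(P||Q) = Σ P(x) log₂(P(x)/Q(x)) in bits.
0.6989 bits

D_KL(P||Q) = Σ P(x) log₂(P(x)/Q(x))

Computing term by term:
  P(1)·log₂(P(1)/Q(1)) = (13/50)·log₂((13/50)/(27/50)) = -0.27416
  P(2)·log₂(P(2)/Q(2)) = (1/25)·log₂((1/25)/(1/50)) = 0.04000
  P(3)·log₂(P(3)/Q(3)) = (19/50)·log₂((19/50)/(3/50)) = 1.01193
  P(4)·log₂(P(4)/Q(4)) = (3/10)·log₂((3/10)/(9/25)) = -0.07891
  P(5)·log₂(P(5)/Q(5)) = (1/50)·log₂((1/50)/(1/50)) = 0.00000

D_KL(P||Q) = -0.27416 + 0.04000 + 1.01193 - 0.07891 + 0.00000 = 0.69886 ≈ 0.6989 bits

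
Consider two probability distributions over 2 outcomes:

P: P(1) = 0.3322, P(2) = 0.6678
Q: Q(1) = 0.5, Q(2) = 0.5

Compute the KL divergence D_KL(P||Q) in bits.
0.0828 bits

D_KL(P||Q) = Σ P(x) log₂(P(x)/Q(x))

Computing term by term:
  P(1)·log₂(P(1)/Q(1)) = 0.3322·log₂(0.3322/0.5) = -0.19596
  P(2)·log₂(P(2)/Q(2)) = 0.6678·log₂(0.6678/0.5) = 0.27880

D_KL(P||Q) = -0.19596 + 0.27880 = 0.08284 ≈ 0.0828 bits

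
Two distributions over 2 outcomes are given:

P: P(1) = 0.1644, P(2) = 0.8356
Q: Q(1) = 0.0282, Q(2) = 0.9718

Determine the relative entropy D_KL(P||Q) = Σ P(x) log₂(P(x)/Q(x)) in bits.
0.2361 bits

D_KL(P||Q) = Σ P(x) log₂(P(x)/Q(x))

Computing term by term:
  P(1)·log₂(P(1)/Q(1)) = 0.1644·log₂(0.1644/0.0282) = 0.41814
  P(2)·log₂(P(2)/Q(2)) = 0.8356·log₂(0.8356/0.9718) = -0.18203

D_KL(P||Q) = 0.41814 - 0.18203 = 0.23611 ≈ 0.2361 bits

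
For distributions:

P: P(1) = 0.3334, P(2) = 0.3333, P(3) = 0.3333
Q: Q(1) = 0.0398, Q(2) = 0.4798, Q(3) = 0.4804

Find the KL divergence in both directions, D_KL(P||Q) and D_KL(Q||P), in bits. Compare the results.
D_KL(P||Q) = 0.6714 bits, D_KL(Q||P) = 0.3835 bits. D_KL(P||Q) is larger than D_KL(Q||P) by 0.2879 bits; the two directions differ.

D_KL(P||Q) = Σ P(x) log₂(P(x)/Q(x))

Computing term by term:
  P(1)·log₂(P(1)/Q(1)) = 0.3334·log₂(0.3334/0.0398) = 1.02234
  P(2)·log₂(P(2)/Q(2)) = 0.3333·log₂(0.3333/0.4798) = -0.17519
  P(3)·log₂(P(3)/Q(3)) = 0.3333·log₂(0.3333/0.4804) = -0.17579

D_KL(P||Q) = 1.02234 - 0.17519 - 0.17579 = 0.67136 ≈ 0.6714 bits

D_KL(Q||P) = Σ Q(x) log₂(Q(x)/P(x))

Computing term by term:
  Q(1)·log₂(Q(1)/P(1)) = 0.0398·log₂(0.0398/0.3334) = -0.12204
  Q(2)·log₂(Q(2)/P(2)) = 0.4798·log₂(0.4798/0.3333) = 0.25219
  Q(3)·log₂(Q(3)/P(3)) = 0.4804·log₂(0.4804/0.3333) = 0.25337

D_KL(Q||P) = -0.12204 + 0.25219 + 0.25337 = 0.38352 ≈ 0.3835 bits

These are NOT equal (difference: 0.2879 bits). KL divergence is asymmetric: D_KL(P||Q) ≠ D_KL(Q||P) in general.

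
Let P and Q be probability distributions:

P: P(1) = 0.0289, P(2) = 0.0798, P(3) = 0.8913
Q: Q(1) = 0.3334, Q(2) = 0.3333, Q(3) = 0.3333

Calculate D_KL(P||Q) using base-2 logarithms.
0.9983 bits

D_KL(P||Q) = Σ P(x) log₂(P(x)/Q(x))

Computing term by term:
  P(1)·log₂(P(1)/Q(1)) = 0.0289·log₂(0.0289/0.3334) = -0.10196
  P(2)·log₂(P(2)/Q(2)) = 0.0798·log₂(0.0798/0.3333) = -0.16458
  P(3)·log₂(P(3)/Q(3)) = 0.8913·log₂(0.8913/0.3333) = 1.26483

D_KL(P||Q) = -0.10196 - 0.16458 + 1.26483 = 0.99829 ≈ 0.9983 bits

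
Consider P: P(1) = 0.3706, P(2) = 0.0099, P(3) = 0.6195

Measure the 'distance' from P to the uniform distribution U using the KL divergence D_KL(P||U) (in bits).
0.5604 bits

U(i) = 1/3 for all i

D_KL(P||U) = Σ P(x) log₂(P(x) / (1/3))
           = Σ P(x) log₂(P(x)) + log₂(3)
           = log₂(3) - H(P)

H(P) = -Σ P(x) log₂(P(x)):
  -P(1)·log₂(P(1)) = -(0.3706)·log₂(0.3706) = 0.53072
  -P(2)·log₂(P(2)) = -(0.0099)·log₂(0.0099) = 0.06592
  -P(3)·log₂(P(3)) = -(0.6195)·log₂(0.6195) = 0.42797
H(P) = 0.53072 + 0.06592 + 0.42797 = 1.02461 bits

log₂(3) = 1.58496 bits

D_KL(P||U) = 1.58496 - 1.02461 = 0.56035 ≈ 0.5604 bits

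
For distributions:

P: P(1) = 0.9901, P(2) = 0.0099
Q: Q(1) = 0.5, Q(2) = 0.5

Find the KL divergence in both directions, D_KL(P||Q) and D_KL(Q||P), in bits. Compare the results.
D_KL(P||Q) = 0.9199 bits, D_KL(Q||P) = 2.3364 bits. D_KL(Q||P) is larger than D_KL(P||Q) by 1.4165 bits; the two directions differ.

D_KL(P||Q) = Σ P(x) log₂(P(x)/Q(x))

Computing term by term:
  P(1)·log₂(P(1)/Q(1)) = 0.9901·log₂(0.9901/0.5) = 0.97589
  P(2)·log₂(P(2)/Q(2)) = 0.0099·log₂(0.0099/0.5) = -0.05602

D_KL(P||Q) = 0.97589 - 0.05602 = 0.91987 ≈ 0.9199 bits

D_KL(Q||P) = Σ Q(x) log₂(Q(x)/P(x))

Computing term by term:
  Q(1)·log₂(Q(1)/P(1)) = 0.5·log₂(0.5/0.9901) = -0.49282
  Q(2)·log₂(Q(2)/P(2)) = 0.5·log₂(0.5/0.0099) = 2.82918

D_KL(Q||P) = -0.49282 + 2.82918 = 2.33636 ≈ 2.3364 bits

These are NOT equal (difference: 1.4165 bits). KL divergence is asymmetric: D_KL(P||Q) ≠ D_KL(Q||P) in general.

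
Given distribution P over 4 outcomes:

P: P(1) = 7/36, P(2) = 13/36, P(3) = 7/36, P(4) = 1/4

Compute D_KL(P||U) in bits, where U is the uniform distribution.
0.0506 bits

U(i) = 1/4 for all i

D_KL(P||U) = Σ P(x) log₂(P(x) / (1/4))
           = Σ P(x) log₂(P(x)) + log₂(4)
           = log₂(4) - H(P)

H(P) = -Σ P(x) log₂(P(x)):
  -P(1)·log₂(P(1)) = -(7/36)·log₂(7/36) = 0.45939
  -P(2)·log₂(P(2)) = -(13/36)·log₂(13/36) = 0.53065
  -P(3)·log₂(P(3)) = -(7/36)·log₂(7/36) = 0.45939
  -P(4)·log₂(P(4)) = -(1/4)·log₂(1/4) = 0.50000
H(P) = 0.45939 + 0.53065 + 0.45939 + 0.50000 = 1.94943 bits

log₂(4) = 2.00000 bits

D_KL(P||U) = 2.00000 - 1.94943 = 0.05057 ≈ 0.0506 bits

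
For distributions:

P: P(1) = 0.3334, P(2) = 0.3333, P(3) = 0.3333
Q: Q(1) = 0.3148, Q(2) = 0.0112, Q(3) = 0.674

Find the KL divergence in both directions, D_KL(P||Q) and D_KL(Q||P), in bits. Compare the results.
D_KL(P||Q) = 1.3206 bits, D_KL(Q||P) = 0.6038 bits. D_KL(P||Q) is larger than D_KL(Q||P) by 0.7168 bits; the two directions differ.

D_KL(P||Q) = Σ P(x) log₂(P(x)/Q(x))

Computing term by term:
  P(1)·log₂(P(1)/Q(1)) = 0.3334·log₂(0.3334/0.3148) = 0.02761
  P(2)·log₂(P(2)/Q(2)) = 0.3333·log₂(0.3333/0.0112) = 1.63159
  P(3)·log₂(P(3)/Q(3)) = 0.3333·log₂(0.3333/0.674) = -0.33861

D_KL(P||Q) = 0.02761 + 1.63159 - 0.33861 = 1.32059 ≈ 1.3206 bits

D_KL(Q||P) = Σ Q(x) log₂(Q(x)/P(x))

Computing term by term:
  Q(1)·log₂(Q(1)/P(1)) = 0.3148·log₂(0.3148/0.3334) = -0.02607
  Q(2)·log₂(Q(2)/P(2)) = 0.0112·log₂(0.0112/0.3333) = -0.05483
  Q(3)·log₂(Q(3)/P(3)) = 0.674·log₂(0.674/0.3333) = 0.68473

D_KL(Q||P) = -0.02607 - 0.05483 + 0.68473 = 0.60383 ≈ 0.6038 bits

These are NOT equal (difference: 0.7168 bits). KL divergence is asymmetric: D_KL(P||Q) ≠ D_KL(Q||P) in general.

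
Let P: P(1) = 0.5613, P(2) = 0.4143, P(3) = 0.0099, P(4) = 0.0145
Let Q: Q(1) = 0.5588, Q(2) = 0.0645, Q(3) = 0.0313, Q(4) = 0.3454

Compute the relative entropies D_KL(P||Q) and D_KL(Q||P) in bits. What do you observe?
D_KL(P||Q) = 1.0325 bits, D_KL(Q||P) = 1.4552 bits. The two directions give different values (D_KL(Q||P) exceeds D_KL(P||Q) by 0.4227 bits): KL divergence is asymmetric.

D_KL(P||Q) = Σ P(x) log₂(P(x)/Q(x))

Computing term by term:
  P(1)·log₂(P(1)/Q(1)) = 0.5613·log₂(0.5613/0.5588) = 0.00361
  P(2)·log₂(P(2)/Q(2)) = 0.4143·log₂(0.4143/0.0645) = 1.11169
  P(3)·log₂(P(3)/Q(3)) = 0.0099·log₂(0.0099/0.0313) = -0.01644
  P(4)·log₂(P(4)/Q(4)) = 0.0145·log₂(0.0145/0.3454) = -0.06633

D_KL(P||Q) = 0.00361 + 1.11169 - 0.01644 - 0.06633 = 1.03253 ≈ 1.0325 bits

D_KL(Q||P) = Σ Q(x) log₂(Q(x)/P(x))

Computing term by term:
  Q(1)·log₂(Q(1)/P(1)) = 0.5588·log₂(0.5588/0.5613) = -0.00360
  Q(2)·log₂(Q(2)/P(2)) = 0.0645·log₂(0.0645/0.4143) = -0.17307
  Q(3)·log₂(Q(3)/P(3)) = 0.0313·log₂(0.0313/0.0099) = 0.05198
  Q(4)·log₂(Q(4)/P(4)) = 0.3454·log₂(0.3454/0.0145) = 1.57991

D_KL(Q||P) = -0.00360 - 0.17307 + 0.05198 + 1.57991 = 1.45522 ≈ 1.4552 bits

These are NOT equal (difference: 0.4227 bits). KL divergence is asymmetric: D_KL(P||Q) ≠ D_KL(Q||P) in general.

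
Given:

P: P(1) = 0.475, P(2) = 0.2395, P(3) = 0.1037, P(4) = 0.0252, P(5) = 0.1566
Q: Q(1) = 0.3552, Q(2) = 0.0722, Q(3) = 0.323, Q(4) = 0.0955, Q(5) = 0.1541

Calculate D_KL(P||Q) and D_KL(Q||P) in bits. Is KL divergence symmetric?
D_KL(P||Q) = 0.3987 bits, D_KL(Q||P) = 0.4356 bits. No, KL divergence is not symmetric.

D_KL(P||Q) = Σ P(x) log₂(P(x)/Q(x))

Computing term by term:
  P(1)·log₂(P(1)/Q(1)) = 0.475·log₂(0.475/0.3552) = 0.19917
  P(2)·log₂(P(2)/Q(2)) = 0.2395·log₂(0.2395/0.0722) = 0.41432
  P(3)·log₂(P(3)/Q(3)) = 0.1037·log₂(0.1037/0.323) = -0.16998
  P(4)·log₂(P(4)/Q(4)) = 0.0252·log₂(0.0252/0.0955) = -0.04844
  P(5)·log₂(P(5)/Q(5)) = 0.1566·log₂(0.1566/0.1541) = 0.00364

D_KL(P||Q) = 0.19917 + 0.41432 - 0.16998 - 0.04844 + 0.00364 = 0.39871 ≈ 0.3987 bits

D_KL(Q||P) = Σ Q(x) log₂(Q(x)/P(x))

Computing term by term:
  Q(1)·log₂(Q(1)/P(1)) = 0.3552·log₂(0.3552/0.475) = -0.14893
  Q(2)·log₂(Q(2)/P(2)) = 0.0722·log₂(0.0722/0.2395) = -0.12490
  Q(3)·log₂(Q(3)/P(3)) = 0.323·log₂(0.323/0.1037) = 0.52944
  Q(4)·log₂(Q(4)/P(4)) = 0.0955·log₂(0.0955/0.0252) = 0.18356
  Q(5)·log₂(Q(5)/P(5)) = 0.1541·log₂(0.1541/0.1566) = -0.00358

D_KL(Q||P) = -0.14893 - 0.12490 + 0.52944 + 0.18356 - 0.00358 = 0.43559 ≈ 0.4356 bits

These are NOT equal (difference: 0.0369 bits). KL divergence is asymmetric: D_KL(P||Q) ≠ D_KL(Q||P) in general.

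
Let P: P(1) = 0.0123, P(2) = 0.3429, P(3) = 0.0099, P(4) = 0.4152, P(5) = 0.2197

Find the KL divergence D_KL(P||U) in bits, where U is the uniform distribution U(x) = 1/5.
0.6416 bits

U(i) = 1/5 for all i

D_KL(P||U) = Σ P(x) log₂(P(x) / (1/5))
           = Σ P(x) log₂(P(x)) + log₂(5)
           = log₂(5) - H(P)

H(P) = -Σ P(x) log₂(P(x)):
  -P(1)·log₂(P(1)) = -(0.0123)·log₂(0.0123) = 0.07805
  -P(2)·log₂(P(2)) = -(0.3429)·log₂(0.3429) = 0.52949
  -P(3)·log₂(P(3)) = -(0.0099)·log₂(0.0099) = 0.06592
  -P(4)·log₂(P(4)) = -(0.4152)·log₂(0.4152) = 0.52652
  -P(5)·log₂(P(5)) = -(0.2197)·log₂(0.2197) = 0.48035
H(P) = 0.07805 + 0.52949 + 0.06592 + 0.52652 + 0.48035 = 1.68033 bits

log₂(5) = 2.32193 bits

D_KL(P||U) = 2.32193 - 1.68033 = 0.64160 ≈ 0.6416 bits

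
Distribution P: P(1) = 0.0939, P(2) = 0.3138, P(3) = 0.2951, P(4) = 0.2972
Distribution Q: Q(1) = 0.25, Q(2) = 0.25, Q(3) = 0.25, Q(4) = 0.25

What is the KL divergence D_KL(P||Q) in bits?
0.1150 bits

D_KL(P||Q) = Σ P(x) log₂(P(x)/Q(x))

Computing term by term:
  P(1)·log₂(P(1)/Q(1)) = 0.0939·log₂(0.0939/0.25) = -0.13266
  P(2)·log₂(P(2)/Q(2)) = 0.3138·log₂(0.3138/0.25) = 0.10290
  P(3)·log₂(P(3)/Q(3)) = 0.2951·log₂(0.2951/0.25) = 0.07061
  P(4)·log₂(P(4)/Q(4)) = 0.2972·log₂(0.2972/0.25) = 0.07415

D_KL(P||Q) = -0.13266 + 0.10290 + 0.07061 + 0.07415 = 0.11500 ≈ 0.1150 bits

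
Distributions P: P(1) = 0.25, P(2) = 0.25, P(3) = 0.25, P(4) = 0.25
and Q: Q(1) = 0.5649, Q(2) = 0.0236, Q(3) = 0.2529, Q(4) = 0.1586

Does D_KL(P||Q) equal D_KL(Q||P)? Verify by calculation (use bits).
D_KL(P||Q) = 0.7172 bits, D_KL(Q||P) = 0.4841 bits. No — D_KL(P||Q) ≠ D_KL(Q||P) for this pair.

D_KL(P||Q) = Σ P(x) log₂(P(x)/Q(x))

Computing term by term:
  P(1)·log₂(P(1)/Q(1)) = 0.25·log₂(0.25/0.5649) = -0.29402
  P(2)·log₂(P(2)/Q(2)) = 0.25·log₂(0.25/0.0236) = 0.85127
  P(3)·log₂(P(3)/Q(3)) = 0.25·log₂(0.25/0.2529) = -0.00416
  P(4)·log₂(P(4)/Q(4)) = 0.25·log₂(0.25/0.1586) = 0.16413

D_KL(P||Q) = -0.29402 + 0.85127 - 0.00416 + 0.16413 = 0.71722 ≈ 0.7172 bits

D_KL(Q||P) = Σ Q(x) log₂(Q(x)/P(x))

Computing term by term:
  Q(1)·log₂(Q(1)/P(1)) = 0.5649·log₂(0.5649/0.25) = 0.66436
  Q(2)·log₂(Q(2)/P(2)) = 0.0236·log₂(0.0236/0.25) = -0.08036
  Q(3)·log₂(Q(3)/P(3)) = 0.2529·log₂(0.2529/0.25) = 0.00421
  Q(4)·log₂(Q(4)/P(4)) = 0.1586·log₂(0.1586/0.25) = -0.10413

D_KL(Q||P) = 0.66436 - 0.08036 + 0.00421 - 0.10413 = 0.48408 ≈ 0.4841 bits

These are NOT equal (difference: 0.2331 bits). KL divergence is asymmetric: D_KL(P||Q) ≠ D_KL(Q||P) in general.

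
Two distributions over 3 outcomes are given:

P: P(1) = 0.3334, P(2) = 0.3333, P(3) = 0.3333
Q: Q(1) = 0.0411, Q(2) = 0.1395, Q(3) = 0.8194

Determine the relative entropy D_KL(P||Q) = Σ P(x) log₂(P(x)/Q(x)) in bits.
0.9932 bits

D_KL(P||Q) = Σ P(x) log₂(P(x)/Q(x))

Computing term by term:
  P(1)·log₂(P(1)/Q(1)) = 0.3334·log₂(0.3334/0.0411) = 1.00688
  P(2)·log₂(P(2)/Q(2)) = 0.3333·log₂(0.3333/0.1395) = 0.41881
  P(3)·log₂(P(3)/Q(3)) = 0.3333·log₂(0.3333/0.8194) = -0.43254

D_KL(P||Q) = 1.00688 + 0.41881 - 0.43254 = 0.99315 ≈ 0.9932 bits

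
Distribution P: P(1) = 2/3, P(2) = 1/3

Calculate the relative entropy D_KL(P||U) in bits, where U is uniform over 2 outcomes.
0.0817 bits

U(i) = 1/2 for all i

D_KL(P||U) = Σ P(x) log₂(P(x) / (1/2))
           = Σ P(x) log₂(P(x)) + log₂(2)
           = log₂(2) - H(P)

H(P) = -Σ P(x) log₂(P(x)):
  -P(1)·log₂(P(1)) = -(2/3)·log₂(2/3) = 0.38998
  -P(2)·log₂(P(2)) = -(1/3)·log₂(1/3) = 0.52832
H(P) = 0.38998 + 0.52832 = 0.91830 bits

log₂(2) = 1.00000 bits

D_KL(P||U) = 1.00000 - 0.91830 = 0.08170 ≈ 0.0817 bits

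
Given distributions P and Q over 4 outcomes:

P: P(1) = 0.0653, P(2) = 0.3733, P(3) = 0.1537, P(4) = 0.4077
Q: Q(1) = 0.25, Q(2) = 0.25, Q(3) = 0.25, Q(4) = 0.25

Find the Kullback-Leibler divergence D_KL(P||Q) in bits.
0.2692 bits

D_KL(P||Q) = Σ P(x) log₂(P(x)/Q(x))

Computing term by term:
  P(1)·log₂(P(1)/Q(1)) = 0.0653·log₂(0.0653/0.25) = -0.12647
  P(2)·log₂(P(2)/Q(2)) = 0.3733·log₂(0.3733/0.25) = 0.21592
  P(3)·log₂(P(3)/Q(3)) = 0.1537·log₂(0.1537/0.25) = -0.10787
  P(4)·log₂(P(4)/Q(4)) = 0.4077·log₂(0.4077/0.25) = 0.28766

D_KL(P||Q) = -0.12647 + 0.21592 - 0.10787 + 0.28766 = 0.26924 ≈ 0.2692 bits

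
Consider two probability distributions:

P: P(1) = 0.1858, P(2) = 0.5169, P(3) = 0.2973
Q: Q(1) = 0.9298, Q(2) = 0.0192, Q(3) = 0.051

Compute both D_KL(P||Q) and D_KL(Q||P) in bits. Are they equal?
D_KL(P||Q) = 2.7801 bits, D_KL(Q||P) = 1.9392 bits. No, they are not equal.

D_KL(P||Q) = Σ P(x) log₂(P(x)/Q(x))

Computing term by term:
  P(1)·log₂(P(1)/Q(1)) = 0.1858·log₂(0.1858/0.9298) = -0.43164
  P(2)·log₂(P(2)/Q(2)) = 0.5169·log₂(0.5169/0.0192) = 2.45564
  P(3)·log₂(P(3)/Q(3)) = 0.2973·log₂(0.2973/0.051) = 0.75614

D_KL(P||Q) = -0.43164 + 2.45564 + 0.75614 = 2.78014 ≈ 2.7801 bits

D_KL(Q||P) = Σ Q(x) log₂(Q(x)/P(x))

Computing term by term:
  Q(1)·log₂(Q(1)/P(1)) = 0.9298·log₂(0.9298/0.1858) = 2.16008
  Q(2)·log₂(Q(2)/P(2)) = 0.0192·log₂(0.0192/0.5169) = -0.09121
  Q(3)·log₂(Q(3)/P(3)) = 0.051·log₂(0.051/0.2973) = -0.12971

D_KL(Q||P) = 2.16008 - 0.09121 - 0.12971 = 1.93916 ≈ 1.9392 bits

These are NOT equal (difference: 0.8409 bits). KL divergence is asymmetric: D_KL(P||Q) ≠ D_KL(Q||P) in general.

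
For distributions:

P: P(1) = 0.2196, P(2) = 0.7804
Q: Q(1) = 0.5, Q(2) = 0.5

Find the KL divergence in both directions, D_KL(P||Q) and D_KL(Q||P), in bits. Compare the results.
D_KL(P||Q) = 0.2406 bits, D_KL(Q||P) = 0.2724 bits. D_KL(Q||P) is larger than D_KL(P||Q) by 0.0318 bits; the two directions differ.

D_KL(P||Q) = Σ P(x) log₂(P(x)/Q(x))

Computing term by term:
  P(1)·log₂(P(1)/Q(1)) = 0.2196·log₂(0.2196/0.5) = -0.26068
  P(2)·log₂(P(2)/Q(2)) = 0.7804·log₂(0.7804/0.5) = 0.50124

D_KL(P||Q) = -0.26068 + 0.50124 = 0.24056 ≈ 0.2406 bits

D_KL(Q||P) = Σ Q(x) log₂(Q(x)/P(x))

Computing term by term:
  Q(1)·log₂(Q(1)/P(1)) = 0.5·log₂(0.5/0.2196) = 0.59353
  Q(2)·log₂(Q(2)/P(2)) = 0.5·log₂(0.5/0.7804) = -0.32114

D_KL(Q||P) = 0.59353 - 0.32114 = 0.27239 ≈ 0.2724 bits

These are NOT equal (difference: 0.0318 bits). KL divergence is asymmetric: D_KL(P||Q) ≠ D_KL(Q||P) in general.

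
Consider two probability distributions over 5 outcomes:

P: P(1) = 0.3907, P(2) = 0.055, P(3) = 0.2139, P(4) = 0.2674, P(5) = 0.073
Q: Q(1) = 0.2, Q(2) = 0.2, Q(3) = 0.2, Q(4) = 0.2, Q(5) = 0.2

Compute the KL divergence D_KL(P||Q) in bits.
0.3016 bits

D_KL(P||Q) = Σ P(x) log₂(P(x)/Q(x))

Computing term by term:
  P(1)·log₂(P(1)/Q(1)) = 0.3907·log₂(0.3907/0.2) = 0.37744
  P(2)·log₂(P(2)/Q(2)) = 0.055·log₂(0.055/0.2) = -0.10244
  P(3)·log₂(P(3)/Q(3)) = 0.2139·log₂(0.2139/0.2) = 0.02073
  P(4)·log₂(P(4)/Q(4)) = 0.2674·log₂(0.2674/0.2) = 0.11204
  P(5)·log₂(P(5)/Q(5)) = 0.073·log₂(0.073/0.2) = -0.10614

D_KL(P||Q) = 0.37744 - 0.10244 + 0.02073 + 0.11204 - 0.10614 = 0.30163 ≈ 0.3016 bits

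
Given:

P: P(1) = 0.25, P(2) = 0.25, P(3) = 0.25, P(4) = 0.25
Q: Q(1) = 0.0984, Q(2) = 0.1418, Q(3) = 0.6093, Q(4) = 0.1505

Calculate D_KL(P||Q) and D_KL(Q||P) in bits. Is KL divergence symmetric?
D_KL(P||Q) = 0.4026 bits, D_KL(Q||P) = 0.4245 bits. No, KL divergence is not symmetric.

D_KL(P||Q) = Σ P(x) log₂(P(x)/Q(x))

Computing term by term:
  P(1)·log₂(P(1)/Q(1)) = 0.25·log₂(0.25/0.0984) = 0.33630
  P(2)·log₂(P(2)/Q(2)) = 0.25·log₂(0.25/0.1418) = 0.20452
  P(3)·log₂(P(3)/Q(3)) = 0.25·log₂(0.25/0.6093) = -0.32131
  P(4)·log₂(P(4)/Q(4)) = 0.25·log₂(0.25/0.1505) = 0.18304

D_KL(P||Q) = 0.33630 + 0.20452 - 0.32131 + 0.18304 = 0.40255 ≈ 0.4026 bits

D_KL(Q||P) = Σ Q(x) log₂(Q(x)/P(x))

Computing term by term:
  Q(1)·log₂(Q(1)/P(1)) = 0.0984·log₂(0.0984/0.25) = -0.13237
  Q(2)·log₂(Q(2)/P(2)) = 0.1418·log₂(0.1418/0.25) = -0.11600
  Q(3)·log₂(Q(3)/P(3)) = 0.6093·log₂(0.6093/0.25) = 0.78309
  Q(4)·log₂(Q(4)/P(4)) = 0.1505·log₂(0.1505/0.25) = -0.11019

D_KL(Q||P) = -0.13237 - 0.11600 + 0.78309 - 0.11019 = 0.42453 ≈ 0.4245 bits

These are NOT equal (difference: 0.0219 bits). KL divergence is asymmetric: D_KL(P||Q) ≠ D_KL(Q||P) in general.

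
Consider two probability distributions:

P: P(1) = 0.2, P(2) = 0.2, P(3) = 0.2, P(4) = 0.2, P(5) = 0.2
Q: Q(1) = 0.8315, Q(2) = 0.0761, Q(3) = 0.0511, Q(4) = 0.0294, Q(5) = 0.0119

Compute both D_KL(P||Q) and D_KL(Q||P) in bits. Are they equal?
D_KL(P||Q) = 1.6288 bits, D_KL(Q||P) = 1.3729 bits. No, they are not equal.

D_KL(P||Q) = Σ P(x) log₂(P(x)/Q(x))

Computing term by term:
  P(1)·log₂(P(1)/Q(1)) = 0.2·log₂(0.2/0.8315) = -0.41114
  P(2)·log₂(P(2)/Q(2)) = 0.2·log₂(0.2/0.0761) = 0.27881
  P(3)·log₂(P(3)/Q(3)) = 0.2·log₂(0.2/0.0511) = 0.39372
  P(4)·log₂(P(4)/Q(4)) = 0.2·log₂(0.2/0.0294) = 0.55322
  P(5)·log₂(P(5)/Q(5)) = 0.2·log₂(0.2/0.0119) = 0.81419

D_KL(P||Q) = -0.41114 + 0.27881 + 0.39372 + 0.55322 + 0.81419 = 1.62880 ≈ 1.6288 bits

D_KL(Q||P) = Σ Q(x) log₂(Q(x)/P(x))

Computing term by term:
  Q(1)·log₂(Q(1)/P(1)) = 0.8315·log₂(0.8315/0.2) = 1.70933
  Q(2)·log₂(Q(2)/P(2)) = 0.0761·log₂(0.0761/0.2) = -0.10609
  Q(3)·log₂(Q(3)/P(3)) = 0.0511·log₂(0.0511/0.2) = -0.10060
  Q(4)·log₂(Q(4)/P(4)) = 0.0294·log₂(0.0294/0.2) = -0.08132
  Q(5)·log₂(Q(5)/P(5)) = 0.0119·log₂(0.0119/0.2) = -0.04844

D_KL(Q||P) = 1.70933 - 0.10609 - 0.10060 - 0.08132 - 0.04844 = 1.37288 ≈ 1.3729 bits

These are NOT equal (difference: 0.2559 bits). KL divergence is asymmetric: D_KL(P||Q) ≠ D_KL(Q||P) in general.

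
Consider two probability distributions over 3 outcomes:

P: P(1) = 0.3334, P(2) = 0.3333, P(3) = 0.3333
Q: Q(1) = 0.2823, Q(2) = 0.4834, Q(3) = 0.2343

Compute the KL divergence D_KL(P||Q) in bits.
0.0707 bits

D_KL(P||Q) = Σ P(x) log₂(P(x)/Q(x))

Computing term by term:
  P(1)·log₂(P(1)/Q(1)) = 0.3334·log₂(0.3334/0.2823) = 0.08002
  P(2)·log₂(P(2)/Q(2)) = 0.3333·log₂(0.3333/0.4834) = -0.17878
  P(3)·log₂(P(3)/Q(3)) = 0.3333·log₂(0.3333/0.2343) = 0.16947

D_KL(P||Q) = 0.08002 - 0.17878 + 0.16947 = 0.07071 ≈ 0.0707 bits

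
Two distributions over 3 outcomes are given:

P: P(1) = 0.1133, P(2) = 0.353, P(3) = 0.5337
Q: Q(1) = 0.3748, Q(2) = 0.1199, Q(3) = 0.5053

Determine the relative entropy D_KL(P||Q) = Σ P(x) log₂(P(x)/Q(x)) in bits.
0.3965 bits

D_KL(P||Q) = Σ P(x) log₂(P(x)/Q(x))

Computing term by term:
  P(1)·log₂(P(1)/Q(1)) = 0.1133·log₂(0.1133/0.3748) = -0.19555
  P(2)·log₂(P(2)/Q(2)) = 0.353·log₂(0.353/0.1199) = 0.54992
  P(3)·log₂(P(3)/Q(3)) = 0.5337·log₂(0.5337/0.5053) = 0.04210

D_KL(P||Q) = -0.19555 + 0.54992 + 0.04210 = 0.39647 ≈ 0.3965 bits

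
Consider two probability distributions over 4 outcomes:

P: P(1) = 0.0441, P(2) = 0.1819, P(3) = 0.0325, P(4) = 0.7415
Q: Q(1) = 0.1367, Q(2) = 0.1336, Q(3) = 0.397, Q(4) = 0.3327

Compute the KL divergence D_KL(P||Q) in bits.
0.7490 bits

D_KL(P||Q) = Σ P(x) log₂(P(x)/Q(x))

Computing term by term:
  P(1)·log₂(P(1)/Q(1)) = 0.0441·log₂(0.0441/0.1367) = -0.07198
  P(2)·log₂(P(2)/Q(2)) = 0.1819·log₂(0.1819/0.1336) = 0.08099
  P(3)·log₂(P(3)/Q(3)) = 0.0325·log₂(0.0325/0.397) = -0.11735
  P(4)·log₂(P(4)/Q(4)) = 0.7415·log₂(0.7415/0.3327) = 0.85734

D_KL(P||Q) = -0.07198 + 0.08099 - 0.11735 + 0.85734 = 0.74900 ≈ 0.7490 bits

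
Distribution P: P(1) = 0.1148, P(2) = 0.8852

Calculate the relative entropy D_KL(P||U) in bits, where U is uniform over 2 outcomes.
0.4858 bits

U(i) = 1/2 for all i

D_KL(P||U) = Σ P(x) log₂(P(x) / (1/2))
           = Σ P(x) log₂(P(x)) + log₂(2)
           = log₂(2) - H(P)

H(P) = -Σ P(x) log₂(P(x)):
  -P(1)·log₂(P(1)) = -(0.1148)·log₂(0.1148) = 0.35850
  -P(2)·log₂(P(2)) = -(0.8852)·log₂(0.8852) = 0.15573
H(P) = 0.35850 + 0.15573 = 0.51423 bits

log₂(2) = 1.00000 bits

D_KL(P||U) = 1.00000 - 0.51423 = 0.48577 ≈ 0.4858 bits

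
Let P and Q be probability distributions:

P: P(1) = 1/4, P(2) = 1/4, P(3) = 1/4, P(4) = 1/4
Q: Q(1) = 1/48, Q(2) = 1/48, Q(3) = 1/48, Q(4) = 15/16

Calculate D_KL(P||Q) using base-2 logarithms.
2.2120 bits

D_KL(P||Q) = Σ P(x) log₂(P(x)/Q(x))

Computing term by term:
  P(1)·log₂(P(1)/Q(1)) = (1/4)·log₂((1/4)/(1/48)) = 0.89624
  P(2)·log₂(P(2)/Q(2)) = (1/4)·log₂((1/4)/(1/48)) = 0.89624
  P(3)·log₂(P(3)/Q(3)) = (1/4)·log₂((1/4)/(1/48)) = 0.89624
  P(4)·log₂(P(4)/Q(4)) = (1/4)·log₂((1/4)/(15/16)) = -0.47672

D_KL(P||Q) = 0.89624 + 0.89624 + 0.89624 - 0.47672 = 2.21200 ≈ 2.2120 bits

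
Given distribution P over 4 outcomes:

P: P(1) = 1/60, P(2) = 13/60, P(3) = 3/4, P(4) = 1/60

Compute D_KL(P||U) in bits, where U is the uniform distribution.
1.0138 bits

U(i) = 1/4 for all i

D_KL(P||U) = Σ P(x) log₂(P(x) / (1/4))
           = Σ P(x) log₂(P(x)) + log₂(4)
           = log₂(4) - H(P)

H(P) = -Σ P(x) log₂(P(x)):
  -P(1)·log₂(P(1)) = -(1/60)·log₂(1/60) = 0.09845
  -P(2)·log₂(P(2)) = -(13/60)·log₂(13/60) = 0.47806
  -P(3)·log₂(P(3)) = -(3/4)·log₂(3/4) = 0.31128
  -P(4)·log₂(P(4)) = -(1/60)·log₂(1/60) = 0.09845
H(P) = 0.09845 + 0.47806 + 0.31128 + 0.09845 = 0.98624 bits

log₂(4) = 2.00000 bits

D_KL(P||U) = 2.00000 - 0.98624 = 1.01376 ≈ 1.0138 bits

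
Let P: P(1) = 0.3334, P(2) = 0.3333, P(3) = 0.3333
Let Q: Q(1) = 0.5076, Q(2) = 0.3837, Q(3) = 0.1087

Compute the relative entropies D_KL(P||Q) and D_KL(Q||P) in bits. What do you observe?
D_KL(P||Q) = 0.2689 bits, D_KL(Q||P) = 0.2101 bits. The two directions give different values (D_KL(P||Q) exceeds D_KL(Q||P) by 0.0588 bits): KL divergence is asymmetric.

D_KL(P||Q) = Σ P(x) log₂(P(x)/Q(x))

Computing term by term:
  P(1)·log₂(P(1)/Q(1)) = 0.3334·log₂(0.3334/0.5076) = -0.20219
  P(2)·log₂(P(2)/Q(2)) = 0.3333·log₂(0.3333/0.3837) = -0.06771
  P(3)·log₂(P(3)/Q(3)) = 0.3333·log₂(0.3333/0.1087) = 0.53877

D_KL(P||Q) = -0.20219 - 0.06771 + 0.53877 = 0.26887 ≈ 0.2689 bits

D_KL(Q||P) = Σ Q(x) log₂(Q(x)/P(x))

Computing term by term:
  Q(1)·log₂(Q(1)/P(1)) = 0.5076·log₂(0.5076/0.3334) = 0.30783
  Q(2)·log₂(Q(2)/P(2)) = 0.3837·log₂(0.3837/0.3333) = 0.07795
  Q(3)·log₂(Q(3)/P(3)) = 0.1087·log₂(0.1087/0.3333) = -0.17571

D_KL(Q||P) = 0.30783 + 0.07795 - 0.17571 = 0.21007 ≈ 0.2101 bits

These are NOT equal (difference: 0.0588 bits). KL divergence is asymmetric: D_KL(P||Q) ≠ D_KL(Q||P) in general.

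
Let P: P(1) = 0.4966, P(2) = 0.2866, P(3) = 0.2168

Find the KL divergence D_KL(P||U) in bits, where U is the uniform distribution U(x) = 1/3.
0.0886 bits

U(i) = 1/3 for all i

D_KL(P||U) = Σ P(x) log₂(P(x) / (1/3))
           = Σ P(x) log₂(P(x)) + log₂(3)
           = log₂(3) - H(P)

H(P) = -Σ P(x) log₂(P(x)):
  -P(1)·log₂(P(1)) = -(0.4966)·log₂(0.4966) = 0.50149
  -P(2)·log₂(P(2)) = -(0.2866)·log₂(0.2866) = 0.51671
  -P(3)·log₂(P(3)) = -(0.2168)·log₂(0.2168) = 0.47817
H(P) = 0.50149 + 0.51671 + 0.47817 = 1.49637 bits

log₂(3) = 1.58496 bits

D_KL(P||U) = 1.58496 - 1.49637 = 0.08859 ≈ 0.0886 bits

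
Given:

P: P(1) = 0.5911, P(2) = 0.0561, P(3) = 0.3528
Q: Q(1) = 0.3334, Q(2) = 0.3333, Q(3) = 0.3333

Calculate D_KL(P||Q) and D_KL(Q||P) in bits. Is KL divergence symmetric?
D_KL(P||Q) = 0.3731 bits, D_KL(Q||P) = 0.5541 bits. No, KL divergence is not symmetric.

D_KL(P||Q) = Σ P(x) log₂(P(x)/Q(x))

Computing term by term:
  P(1)·log₂(P(1)/Q(1)) = 0.5911·log₂(0.5911/0.3334) = 0.48834
  P(2)·log₂(P(2)/Q(2)) = 0.0561·log₂(0.0561/0.3333) = -0.14422
  P(3)·log₂(P(3)/Q(3)) = 0.3528·log₂(0.3528/0.3333) = 0.02894

D_KL(P||Q) = 0.48834 - 0.14422 + 0.02894 = 0.37306 ≈ 0.3731 bits

D_KL(Q||P) = Σ Q(x) log₂(Q(x)/P(x))

Computing term by term:
  Q(1)·log₂(Q(1)/P(1)) = 0.3334·log₂(0.3334/0.5911) = -0.27544
  Q(2)·log₂(Q(2)/P(2)) = 0.3333·log₂(0.3333/0.0561) = 0.85683
  Q(3)·log₂(Q(3)/P(3)) = 0.3333·log₂(0.3333/0.3528) = -0.02734

D_KL(Q||P) = -0.27544 + 0.85683 - 0.02734 = 0.55405 ≈ 0.5541 bits

These are NOT equal (difference: 0.1810 bits). KL divergence is asymmetric: D_KL(P||Q) ≠ D_KL(Q||P) in general.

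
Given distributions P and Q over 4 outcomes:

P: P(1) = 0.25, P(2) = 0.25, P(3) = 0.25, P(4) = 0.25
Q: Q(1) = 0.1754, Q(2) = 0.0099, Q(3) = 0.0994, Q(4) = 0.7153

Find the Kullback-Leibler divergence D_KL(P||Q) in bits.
1.2459 bits

D_KL(P||Q) = Σ P(x) log₂(P(x)/Q(x))

Computing term by term:
  P(1)·log₂(P(1)/Q(1)) = 0.25·log₂(0.25/0.1754) = 0.12782
  P(2)·log₂(P(2)/Q(2)) = 0.25·log₂(0.25/0.0099) = 1.16459
  P(3)·log₂(P(3)/Q(3)) = 0.25·log₂(0.25/0.0994) = 0.33265
  P(4)·log₂(P(4)/Q(4)) = 0.25·log₂(0.25/0.7153) = -0.37916

D_KL(P||Q) = 0.12782 + 1.16459 + 0.33265 - 0.37916 = 1.24590 ≈ 1.2459 bits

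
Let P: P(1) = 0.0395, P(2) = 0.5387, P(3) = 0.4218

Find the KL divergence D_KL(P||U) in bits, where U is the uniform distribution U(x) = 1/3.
0.3948 bits

U(i) = 1/3 for all i

D_KL(P||U) = Σ P(x) log₂(P(x) / (1/3))
           = Σ P(x) log₂(P(x)) + log₂(3)
           = log₂(3) - H(P)

H(P) = -Σ P(x) log₂(P(x)):
  -P(1)·log₂(P(1)) = -(0.0395)·log₂(0.0395) = 0.18415
  -P(2)·log₂(P(2)) = -(0.5387)·log₂(0.5387) = 0.48076
  -P(3)·log₂(P(3)) = -(0.4218)·log₂(0.4218) = 0.52530
H(P) = 0.18415 + 0.48076 + 0.52530 = 1.19021 bits

log₂(3) = 1.58496 bits

D_KL(P||U) = 1.58496 - 1.19021 = 0.39475 ≈ 0.3948 bits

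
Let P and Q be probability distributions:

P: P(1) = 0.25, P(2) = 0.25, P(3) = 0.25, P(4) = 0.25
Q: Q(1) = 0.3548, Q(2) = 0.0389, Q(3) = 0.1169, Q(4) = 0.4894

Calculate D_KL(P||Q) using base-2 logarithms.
0.5766 bits

D_KL(P||Q) = Σ P(x) log₂(P(x)/Q(x))

Computing term by term:
  P(1)·log₂(P(1)/Q(1)) = 0.25·log₂(0.25/0.3548) = -0.12627
  P(2)·log₂(P(2)/Q(2)) = 0.25·log₂(0.25/0.0389) = 0.67102
  P(3)·log₂(P(3)/Q(3)) = 0.25·log₂(0.25/0.1169) = 0.27416
  P(4)·log₂(P(4)/Q(4)) = 0.25·log₂(0.25/0.4894) = -0.24227

D_KL(P||Q) = -0.12627 + 0.67102 + 0.27416 - 0.24227 = 0.57664 ≈ 0.5766 bits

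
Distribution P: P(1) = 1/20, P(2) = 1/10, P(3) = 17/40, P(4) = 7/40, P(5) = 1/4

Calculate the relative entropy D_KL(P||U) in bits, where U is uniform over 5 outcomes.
0.3089 bits

U(i) = 1/5 for all i

D_KL(P||U) = Σ P(x) log₂(P(x) / (1/5))
           = Σ P(x) log₂(P(x)) + log₂(5)
           = log₂(5) - H(P)

H(P) = -Σ P(x) log₂(P(x)):
  -P(1)·log₂(P(1)) = -(1/20)·log₂(1/20) = 0.21610
  -P(2)·log₂(P(2)) = -(1/10)·log₂(1/10) = 0.33219
  -P(3)·log₂(P(3)) = -(17/40)·log₂(17/40) = 0.52465
  -P(4)·log₂(P(4)) = -(7/40)·log₂(7/40) = 0.44005
  -P(5)·log₂(P(5)) = -(1/4)·log₂(1/4) = 0.50000
H(P) = 0.21610 + 0.33219 + 0.52465 + 0.44005 + 0.50000 = 2.01299 bits

log₂(5) = 2.32193 bits

D_KL(P||U) = 2.32193 - 2.01299 = 0.30894 ≈ 0.3089 bits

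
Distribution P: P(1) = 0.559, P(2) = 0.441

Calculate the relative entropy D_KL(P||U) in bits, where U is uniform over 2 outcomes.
0.0101 bits

U(i) = 1/2 for all i

D_KL(P||U) = Σ P(x) log₂(P(x) / (1/2))
           = Σ P(x) log₂(P(x)) + log₂(2)
           = log₂(2) - H(P)

H(P) = -Σ P(x) log₂(P(x)):
  -P(1)·log₂(P(1)) = -(0.559)·log₂(0.559) = 0.46905
  -P(2)·log₂(P(2)) = -(0.441)·log₂(0.441) = 0.52089
H(P) = 0.46905 + 0.52089 = 0.98994 bits

log₂(2) = 1.00000 bits

D_KL(P||U) = 1.00000 - 0.98994 = 0.01006 ≈ 0.0101 bits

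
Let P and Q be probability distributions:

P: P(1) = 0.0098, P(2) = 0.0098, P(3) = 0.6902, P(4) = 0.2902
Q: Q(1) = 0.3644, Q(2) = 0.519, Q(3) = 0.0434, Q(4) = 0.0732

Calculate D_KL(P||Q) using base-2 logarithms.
3.2242 bits

D_KL(P||Q) = Σ P(x) log₂(P(x)/Q(x))

Computing term by term:
  P(1)·log₂(P(1)/Q(1)) = 0.0098·log₂(0.0098/0.3644) = -0.05112
  P(2)·log₂(P(2)/Q(2)) = 0.0098·log₂(0.0098/0.519) = -0.05612
  P(3)·log₂(P(3)/Q(3)) = 0.6902·log₂(0.6902/0.0434) = 2.75476
  P(4)·log₂(P(4)/Q(4)) = 0.2902·log₂(0.2902/0.0732) = 0.57667

D_KL(P||Q) = -0.05112 - 0.05612 + 2.75476 + 0.57667 = 3.22419 ≈ 3.2242 bits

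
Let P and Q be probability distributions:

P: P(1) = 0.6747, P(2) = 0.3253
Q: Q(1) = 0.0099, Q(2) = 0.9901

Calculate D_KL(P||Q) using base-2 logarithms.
3.5870 bits

D_KL(P||Q) = Σ P(x) log₂(P(x)/Q(x))

Computing term by term:
  P(1)·log₂(P(1)/Q(1)) = 0.6747·log₂(0.6747/0.0099) = 4.10938
  P(2)·log₂(P(2)/Q(2)) = 0.3253·log₂(0.3253/0.9901) = -0.52237

D_KL(P||Q) = 4.10938 - 0.52237 = 3.58701 ≈ 3.5870 bits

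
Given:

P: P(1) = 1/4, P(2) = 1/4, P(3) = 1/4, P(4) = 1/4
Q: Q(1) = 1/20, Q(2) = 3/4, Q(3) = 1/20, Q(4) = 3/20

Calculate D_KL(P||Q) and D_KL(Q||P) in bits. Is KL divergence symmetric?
D_KL(P||Q) = 0.9490 bits, D_KL(Q||P) = 0.8460 bits. No, KL divergence is not symmetric.

D_KL(P||Q) = Σ P(x) log₂(P(x)/Q(x))

Computing term by term:
  P(1)·log₂(P(1)/Q(1)) = (1/4)·log₂((1/4)/(1/20)) = 0.58048
  P(2)·log₂(P(2)/Q(2)) = (1/4)·log₂((1/4)/(3/4)) = -0.39624
  P(3)·log₂(P(3)/Q(3)) = (1/4)·log₂((1/4)/(1/20)) = 0.58048
  P(4)·log₂(P(4)/Q(4)) = (1/4)·log₂((1/4)/(3/20)) = 0.18424

D_KL(P||Q) = 0.58048 - 0.39624 + 0.58048 + 0.18424 = 0.94896 ≈ 0.9490 bits

D_KL(Q||P) = Σ Q(x) log₂(Q(x)/P(x))

Computing term by term:
  Q(1)·log₂(Q(1)/P(1)) = (1/20)·log₂((1/20)/(1/4)) = -0.11610
  Q(2)·log₂(Q(2)/P(2)) = (3/4)·log₂((3/4)/(1/4)) = 1.18872
  Q(3)·log₂(Q(3)/P(3)) = (1/20)·log₂((1/20)/(1/4)) = -0.11610
  Q(4)·log₂(Q(4)/P(4)) = (3/20)·log₂((3/20)/(1/4)) = -0.11054

D_KL(Q||P) = -0.11610 + 1.18872 - 0.11610 - 0.11054 = 0.84598 ≈ 0.8460 bits

These are NOT equal (difference: 0.1030 bits). KL divergence is asymmetric: D_KL(P||Q) ≠ D_KL(Q||P) in general.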